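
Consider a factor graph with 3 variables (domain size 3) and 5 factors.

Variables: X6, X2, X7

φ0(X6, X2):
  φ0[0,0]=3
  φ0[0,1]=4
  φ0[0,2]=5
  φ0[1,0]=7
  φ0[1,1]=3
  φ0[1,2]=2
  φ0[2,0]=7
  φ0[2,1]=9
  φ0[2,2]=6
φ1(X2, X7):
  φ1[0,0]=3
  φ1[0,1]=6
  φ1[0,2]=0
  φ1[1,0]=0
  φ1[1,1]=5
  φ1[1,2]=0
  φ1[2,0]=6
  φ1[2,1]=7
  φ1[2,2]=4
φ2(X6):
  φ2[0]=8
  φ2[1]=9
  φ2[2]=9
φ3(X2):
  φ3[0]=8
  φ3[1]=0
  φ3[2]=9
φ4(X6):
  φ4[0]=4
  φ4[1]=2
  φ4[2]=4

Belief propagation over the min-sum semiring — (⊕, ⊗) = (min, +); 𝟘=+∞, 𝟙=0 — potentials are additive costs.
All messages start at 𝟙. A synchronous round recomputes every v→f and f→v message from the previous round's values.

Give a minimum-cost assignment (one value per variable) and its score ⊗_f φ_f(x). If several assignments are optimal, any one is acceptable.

assignment: (X6=1, X2=1, X7=0); score = 14

init: all messages = 𝟙 over 3 values
r1 m[φ0→X6] = [3, 2, 6]
r1 m[φ0→X2] = [3, 3, 2]
r1 m[φ1→X2] = [0, 0, 4]
r1 m[φ1→X7] = [0, 5, 0]
r1 m[φ2→X6] = [8, 9, 9]
r1 m[φ3→X2] = [8, 0, 9]
r1 m[φ4→X6] = [4, 2, 4]
r1 m[X6→φ0] = [0, 0, 0]
r1 m[X6→φ2] = [0, 0, 0]
r1 m[X6→φ4] = [0, 0, 0]
r1 m[X2→φ0] = [0, 0, 0]
r1 m[X2→φ1] = [0, 0, 0]
r1 m[X2→φ3] = [0, 0, 0]
r1 m[X7→φ1] = [0, 0, 0]
r2 m[φ0→X6] = [3, 2, 6]
r2 m[φ0→X2] = [3, 3, 2]
r2 m[φ1→X2] = [0, 0, 4]
r2 m[φ1→X7] = [0, 5, 0]
r2 m[φ2→X6] = [8, 9, 9]
r2 m[φ3→X2] = [8, 0, 9]
r2 m[φ4→X6] = [4, 2, 4]
r2 m[X6→φ0] = [12, 11, 13]
r2 m[X6→φ2] = [7, 4, 10]
r2 m[X6→φ4] = [11, 11, 15]
r2 m[X2→φ0] = [8, 0, 13]
r2 m[X2→φ1] = [11, 3, 11]
r2 m[X2→φ3] = [3, 3, 6]
r2 m[X7→φ1] = [0, 0, 0]
r3 m[φ0→X6] = [4, 3, 9]
r3 m[φ0→X2] = [15, 14, 13]
r3 m[φ1→X2] = [0, 0, 4]
r3 m[φ1→X7] = [3, 8, 3]
r3 m[φ2→X6] = [8, 9, 9]
r3 m[φ3→X2] = [8, 0, 9]
r3 m[φ4→X6] = [4, 2, 4]
r3 m[X6→φ0] = [12, 11, 13]
r3 m[X6→φ2] = [7, 4, 10]
r3 m[X6→φ4] = [11, 11, 15]
r3 m[X2→φ0] = [8, 0, 13]
r3 m[X2→φ1] = [11, 3, 11]
r3 m[X2→φ3] = [3, 3, 6]
r3 m[X7→φ1] = [0, 0, 0]
r4 m[φ0→X6] = [4, 3, 9]
r4 m[φ0→X2] = [15, 14, 13]
r4 m[φ1→X2] = [0, 0, 4]
r4 m[φ1→X7] = [3, 8, 3]
r4 m[φ2→X6] = [8, 9, 9]
r4 m[φ3→X2] = [8, 0, 9]
r4 m[φ4→X6] = [4, 2, 4]
r4 m[X6→φ0] = [12, 11, 13]
r4 m[X6→φ2] = [8, 5, 13]
r4 m[X6→φ4] = [12, 12, 18]
r4 m[X2→φ0] = [8, 0, 13]
r4 m[X2→φ1] = [23, 14, 22]
r4 m[X2→φ3] = [15, 14, 17]
r4 m[X7→φ1] = [0, 0, 0]
r5 m[φ0→X6] = [4, 3, 9]
r5 m[φ0→X2] = [15, 14, 13]
r5 m[φ1→X2] = [0, 0, 4]
r5 m[φ1→X7] = [14, 19, 14]
r5 m[φ2→X6] = [8, 9, 9]
r5 m[φ3→X2] = [8, 0, 9]
r5 m[φ4→X6] = [4, 2, 4]
r5 m[X6→φ0] = [12, 11, 13]
r5 m[X6→φ2] = [8, 5, 13]
r5 m[X6→φ4] = [12, 12, 18]
r5 m[X2→φ0] = [8, 0, 13]
r5 m[X2→φ1] = [23, 14, 22]
r5 m[X2→φ3] = [15, 14, 17]
r5 m[X7→φ1] = [0, 0, 0]
r6 m[φ0→X6] = [4, 3, 9]
r6 m[φ0→X2] = [15, 14, 13]
r6 m[φ1→X2] = [0, 0, 4]
r6 m[φ1→X7] = [14, 19, 14]
r6 m[φ2→X6] = [8, 9, 9]
r6 m[φ3→X2] = [8, 0, 9]
r6 m[φ4→X6] = [4, 2, 4]
r6 m[X6→φ0] = [12, 11, 13]
r6 m[X6→φ2] = [8, 5, 13]
r6 m[X6→φ4] = [12, 12, 18]
r6 m[X2→φ0] = [8, 0, 13]
r6 m[X2→φ1] = [23, 14, 22]
r6 m[X2→φ3] = [15, 14, 17]
r6 m[X7→φ1] = [0, 0, 0]
fixed point reached at round 6
traceback from X6: (X6=1, X2=1, X7=0), score=14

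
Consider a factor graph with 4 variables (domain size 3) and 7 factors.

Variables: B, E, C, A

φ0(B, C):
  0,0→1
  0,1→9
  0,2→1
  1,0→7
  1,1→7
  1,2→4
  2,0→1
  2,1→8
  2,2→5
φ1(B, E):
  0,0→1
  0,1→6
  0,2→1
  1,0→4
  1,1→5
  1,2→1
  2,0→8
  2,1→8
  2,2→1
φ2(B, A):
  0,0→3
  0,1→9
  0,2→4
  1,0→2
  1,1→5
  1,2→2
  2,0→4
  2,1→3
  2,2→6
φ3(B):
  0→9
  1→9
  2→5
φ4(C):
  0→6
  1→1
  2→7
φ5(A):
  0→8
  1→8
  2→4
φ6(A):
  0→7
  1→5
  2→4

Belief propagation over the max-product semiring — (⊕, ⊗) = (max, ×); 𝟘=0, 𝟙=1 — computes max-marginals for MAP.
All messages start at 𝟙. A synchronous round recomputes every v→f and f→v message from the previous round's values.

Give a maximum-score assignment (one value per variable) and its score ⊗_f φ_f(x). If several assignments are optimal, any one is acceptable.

init: all messages = 𝟙 over 3 values
r1 m[φ0→B] = [9, 7, 8]
r1 m[φ0→C] = [7, 9, 5]
r1 m[φ1→B] = [6, 5, 8]
r1 m[φ1→E] = [8, 8, 1]
r1 m[φ2→B] = [9, 5, 6]
r1 m[φ2→A] = [4, 9, 6]
r1 m[φ3→B] = [9, 9, 5]
r1 m[φ4→C] = [6, 1, 7]
r1 m[φ5→A] = [8, 8, 4]
r1 m[φ6→A] = [7, 5, 4]
r1 m[B→φ0] = [1, 1, 1]
r1 m[B→φ1] = [1, 1, 1]
r1 m[B→φ2] = [1, 1, 1]
r1 m[B→φ3] = [1, 1, 1]
r1 m[E→φ1] = [1, 1, 1]
r1 m[C→φ0] = [1, 1, 1]
r1 m[C→φ4] = [1, 1, 1]
r1 m[A→φ2] = [1, 1, 1]
r1 m[A→φ5] = [1, 1, 1]
r1 m[A→φ6] = [1, 1, 1]
r2 m[φ0→B] = [9, 7, 8]
r2 m[φ0→C] = [7, 9, 5]
r2 m[φ1→B] = [6, 5, 8]
r2 m[φ1→E] = [8, 8, 1]
r2 m[φ2→B] = [9, 5, 6]
r2 m[φ2→A] = [4, 9, 6]
r2 m[φ3→B] = [9, 9, 5]
r2 m[φ4→C] = [6, 1, 7]
r2 m[φ5→A] = [8, 8, 4]
r2 m[φ6→A] = [7, 5, 4]
r2 m[B→φ0] = [486, 225, 240]
r2 m[B→φ1] = [729, 315, 240]
r2 m[B→φ2] = [486, 315, 320]
r2 m[B→φ3] = [486, 175, 384]
r2 m[E→φ1] = [1, 1, 1]
r2 m[C→φ0] = [6, 1, 7]
r2 m[C→φ4] = [7, 9, 5]
r2 m[A→φ2] = [56, 40, 16]
r2 m[A→φ5] = [28, 45, 24]
r2 m[A→φ6] = [32, 72, 24]
r3 m[φ0→B] = [9, 42, 35]
r3 m[φ0→C] = [1575, 4374, 1200]
r3 m[φ1→B] = [6, 5, 8]
r3 m[φ1→E] = [1920, 4374, 729]
r3 m[φ2→B] = [360, 200, 224]
r3 m[φ2→A] = [1458, 4374, 1944]
r3 m[φ3→B] = [9, 9, 5]
r3 m[φ4→C] = [6, 1, 7]
r3 m[φ5→A] = [8, 8, 4]
r3 m[φ6→A] = [7, 5, 4]
r3 m[B→φ0] = [486, 225, 240]
r3 m[B→φ1] = [729, 315, 240]
r3 m[B→φ2] = [486, 315, 320]
r3 m[B→φ3] = [486, 175, 384]
r3 m[E→φ1] = [1, 1, 1]
r3 m[C→φ0] = [6, 1, 7]
r3 m[C→φ4] = [7, 9, 5]
r3 m[A→φ2] = [56, 40, 16]
r3 m[A→φ5] = [28, 45, 24]
r3 m[A→φ6] = [32, 72, 24]
r4 m[φ0→B] = [9, 42, 35]
r4 m[φ0→C] = [1575, 4374, 1200]
r4 m[φ1→B] = [6, 5, 8]
r4 m[φ1→E] = [1920, 4374, 729]
r4 m[φ2→B] = [360, 200, 224]
r4 m[φ2→A] = [1458, 4374, 1944]
r4 m[φ3→B] = [9, 9, 5]
r4 m[φ4→C] = [6, 1, 7]
r4 m[φ5→A] = [8, 8, 4]
r4 m[φ6→A] = [7, 5, 4]
r4 m[B→φ0] = [19440, 9000, 8960]
r4 m[B→φ1] = [29160, 75600, 39200]
r4 m[B→φ2] = [486, 1890, 1400]
r4 m[B→φ3] = [19440, 42000, 62720]
r4 m[E→φ1] = [1, 1, 1]
r4 m[C→φ0] = [6, 1, 7]
r4 m[C→φ4] = [1575, 4374, 1200]
r4 m[A→φ2] = [56, 40, 16]
r4 m[A→φ5] = [10206, 21870, 7776]
r4 m[A→φ6] = [11664, 34992, 7776]
r5 m[φ0→B] = [9, 42, 35]
r5 m[φ0→C] = [63000, 174960, 44800]
r5 m[φ1→B] = [6, 5, 8]
r5 m[φ1→E] = [313600, 378000, 75600]
r5 m[φ2→B] = [360, 200, 224]
r5 m[φ2→A] = [5600, 9450, 8400]
r5 m[φ3→B] = [9, 9, 5]
r5 m[φ4→C] = [6, 1, 7]
r5 m[φ5→A] = [8, 8, 4]
r5 m[φ6→A] = [7, 5, 4]
r5 m[B→φ0] = [19440, 9000, 8960]
r5 m[B→φ1] = [29160, 75600, 39200]
r5 m[B→φ2] = [486, 1890, 1400]
r5 m[B→φ3] = [19440, 42000, 62720]
r5 m[E→φ1] = [1, 1, 1]
r5 m[C→φ0] = [6, 1, 7]
r5 m[C→φ4] = [1575, 4374, 1200]
r5 m[A→φ2] = [56, 40, 16]
r5 m[A→φ5] = [10206, 21870, 7776]
r5 m[A→φ6] = [11664, 34992, 7776]
r6 m[φ0→B] = [9, 42, 35]
r6 m[φ0→C] = [63000, 174960, 44800]
r6 m[φ1→B] = [6, 5, 8]
r6 m[φ1→E] = [313600, 378000, 75600]
r6 m[φ2→B] = [360, 200, 224]
r6 m[φ2→A] = [5600, 9450, 8400]
r6 m[φ3→B] = [9, 9, 5]
r6 m[φ4→C] = [6, 1, 7]
r6 m[φ5→A] = [8, 8, 4]
r6 m[φ6→A] = [7, 5, 4]
r6 m[B→φ0] = [19440, 9000, 8960]
r6 m[B→φ1] = [29160, 75600, 39200]
r6 m[B→φ2] = [486, 1890, 1400]
r6 m[B→φ3] = [19440, 42000, 62720]
r6 m[E→φ1] = [1, 1, 1]
r6 m[C→φ0] = [6, 1, 7]
r6 m[C→φ4] = [63000, 174960, 44800]
r6 m[A→φ2] = [56, 40, 16]
r6 m[A→φ5] = [39200, 47250, 33600]
r6 m[A→φ6] = [44800, 75600, 33600]
r7 m[φ0→B] = [9, 42, 35]
r7 m[φ0→C] = [63000, 174960, 44800]
r7 m[φ1→B] = [6, 5, 8]
r7 m[φ1→E] = [313600, 378000, 75600]
r7 m[φ2→B] = [360, 200, 224]
r7 m[φ2→A] = [5600, 9450, 8400]
r7 m[φ3→B] = [9, 9, 5]
r7 m[φ4→C] = [6, 1, 7]
r7 m[φ5→A] = [8, 8, 4]
r7 m[φ6→A] = [7, 5, 4]
r7 m[B→φ0] = [19440, 9000, 8960]
r7 m[B→φ1] = [29160, 75600, 39200]
r7 m[B→φ2] = [486, 1890, 1400]
r7 m[B→φ3] = [19440, 42000, 62720]
r7 m[E→φ1] = [1, 1, 1]
r7 m[C→φ0] = [6, 1, 7]
r7 m[C→φ4] = [63000, 174960, 44800]
r7 m[A→φ2] = [56, 40, 16]
r7 m[A→φ5] = [39200, 47250, 33600]
r7 m[A→φ6] = [44800, 75600, 33600]
fixed point reached at round 7
traceback from B: (B=1, E=1, C=0, A=1), score=378000

assignment: (B=1, E=1, C=0, A=1); score = 378000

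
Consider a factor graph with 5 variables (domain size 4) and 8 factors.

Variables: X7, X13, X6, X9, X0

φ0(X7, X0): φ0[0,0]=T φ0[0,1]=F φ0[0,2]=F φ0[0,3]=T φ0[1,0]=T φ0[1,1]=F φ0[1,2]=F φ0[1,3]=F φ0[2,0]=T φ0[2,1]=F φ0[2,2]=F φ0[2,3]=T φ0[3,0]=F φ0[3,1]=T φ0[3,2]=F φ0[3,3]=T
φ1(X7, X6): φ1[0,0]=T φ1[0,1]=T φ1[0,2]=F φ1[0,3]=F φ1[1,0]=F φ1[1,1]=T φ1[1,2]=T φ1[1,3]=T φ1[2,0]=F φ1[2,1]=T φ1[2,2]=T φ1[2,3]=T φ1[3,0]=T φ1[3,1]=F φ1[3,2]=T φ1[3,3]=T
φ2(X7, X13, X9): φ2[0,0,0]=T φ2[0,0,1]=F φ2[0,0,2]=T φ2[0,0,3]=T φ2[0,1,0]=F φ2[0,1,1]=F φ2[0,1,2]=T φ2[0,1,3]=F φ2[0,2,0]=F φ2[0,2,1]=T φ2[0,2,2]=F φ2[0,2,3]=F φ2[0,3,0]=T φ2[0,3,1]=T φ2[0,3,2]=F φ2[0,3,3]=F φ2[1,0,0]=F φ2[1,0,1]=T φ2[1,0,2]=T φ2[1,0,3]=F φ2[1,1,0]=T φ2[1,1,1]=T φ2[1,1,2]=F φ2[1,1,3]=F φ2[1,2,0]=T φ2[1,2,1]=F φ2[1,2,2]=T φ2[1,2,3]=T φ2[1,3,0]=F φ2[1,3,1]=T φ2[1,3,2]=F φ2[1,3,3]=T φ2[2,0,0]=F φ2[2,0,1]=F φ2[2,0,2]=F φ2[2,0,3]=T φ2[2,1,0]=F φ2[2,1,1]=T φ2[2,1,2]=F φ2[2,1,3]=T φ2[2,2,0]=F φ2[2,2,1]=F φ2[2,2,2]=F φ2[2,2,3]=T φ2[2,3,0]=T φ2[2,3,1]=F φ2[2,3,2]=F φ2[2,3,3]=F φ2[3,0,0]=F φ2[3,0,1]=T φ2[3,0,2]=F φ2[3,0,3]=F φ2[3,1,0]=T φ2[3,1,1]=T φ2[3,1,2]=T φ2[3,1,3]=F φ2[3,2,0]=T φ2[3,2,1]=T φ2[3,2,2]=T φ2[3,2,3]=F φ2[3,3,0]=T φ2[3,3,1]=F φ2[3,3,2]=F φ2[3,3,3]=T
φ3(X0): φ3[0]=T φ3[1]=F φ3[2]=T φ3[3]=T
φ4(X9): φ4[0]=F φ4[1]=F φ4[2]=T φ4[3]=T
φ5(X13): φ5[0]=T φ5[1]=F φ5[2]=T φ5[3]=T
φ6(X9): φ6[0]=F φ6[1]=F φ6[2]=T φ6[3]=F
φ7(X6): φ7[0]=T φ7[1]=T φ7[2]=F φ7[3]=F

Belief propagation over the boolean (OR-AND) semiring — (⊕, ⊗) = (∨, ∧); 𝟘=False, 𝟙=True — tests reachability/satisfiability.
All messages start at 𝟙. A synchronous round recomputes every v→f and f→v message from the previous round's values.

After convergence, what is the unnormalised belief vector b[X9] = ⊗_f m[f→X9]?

init: all messages = 𝟙 over 4 values
r1 m[φ0→X7] = [T, T, T, T]
r1 m[φ0→X0] = [T, T, F, T]
r1 m[φ1→X7] = [T, T, T, T]
r1 m[φ1→X6] = [T, T, T, T]
r1 m[φ2→X7] = [T, T, T, T]
r1 m[φ2→X13] = [T, T, T, T]
r1 m[φ2→X9] = [T, T, T, T]
r1 m[φ3→X0] = [T, F, T, T]
r1 m[φ4→X9] = [F, F, T, T]
r1 m[φ5→X13] = [T, F, T, T]
r1 m[φ6→X9] = [F, F, T, F]
r1 m[φ7→X6] = [T, T, F, F]
r1 m[X7→φ0] = [T, T, T, T]
r1 m[X7→φ1] = [T, T, T, T]
r1 m[X7→φ2] = [T, T, T, T]
r1 m[X13→φ2] = [T, T, T, T]
r1 m[X13→φ5] = [T, T, T, T]
r1 m[X6→φ1] = [T, T, T, T]
r1 m[X6→φ7] = [T, T, T, T]
r1 m[X9→φ2] = [T, T, T, T]
r1 m[X9→φ4] = [T, T, T, T]
r1 m[X9→φ6] = [T, T, T, T]
r1 m[X0→φ0] = [T, T, T, T]
r1 m[X0→φ3] = [T, T, T, T]
r2 m[φ0→X7] = [T, T, T, T]
r2 m[φ0→X0] = [T, T, F, T]
r2 m[φ1→X7] = [T, T, T, T]
r2 m[φ1→X6] = [T, T, T, T]
r2 m[φ2→X7] = [T, T, T, T]
r2 m[φ2→X13] = [T, T, T, T]
r2 m[φ2→X9] = [T, T, T, T]
r2 m[φ3→X0] = [T, F, T, T]
r2 m[φ4→X9] = [F, F, T, T]
r2 m[φ5→X13] = [T, F, T, T]
r2 m[φ6→X9] = [F, F, T, F]
r2 m[φ7→X6] = [T, T, F, F]
r2 m[X7→φ0] = [T, T, T, T]
r2 m[X7→φ1] = [T, T, T, T]
r2 m[X7→φ2] = [T, T, T, T]
r2 m[X13→φ2] = [T, F, T, T]
r2 m[X13→φ5] = [T, T, T, T]
r2 m[X6→φ1] = [T, T, F, F]
r2 m[X6→φ7] = [T, T, T, T]
r2 m[X9→φ2] = [F, F, T, F]
r2 m[X9→φ4] = [F, F, T, F]
r2 m[X9→φ6] = [F, F, T, T]
r2 m[X0→φ0] = [T, F, T, T]
r2 m[X0→φ3] = [T, T, F, T]
r3 m[φ0→X7] = [T, T, T, T]
r3 m[φ0→X0] = [T, T, F, T]
r3 m[φ1→X7] = [T, T, T, T]
r3 m[φ1→X6] = [T, T, T, T]
r3 m[φ2→X7] = [T, T, F, T]
r3 m[φ2→X13] = [T, T, T, F]
r3 m[φ2→X9] = [T, T, T, T]
r3 m[φ3→X0] = [T, F, T, T]
r3 m[φ4→X9] = [F, F, T, T]
r3 m[φ5→X13] = [T, F, T, T]
r3 m[φ6→X9] = [F, F, T, F]
r3 m[φ7→X6] = [T, T, F, F]
r3 m[X7→φ0] = [T, T, T, T]
r3 m[X7→φ1] = [T, T, T, T]
r3 m[X7→φ2] = [T, T, T, T]
r3 m[X13→φ2] = [T, F, T, T]
r3 m[X13→φ5] = [T, T, T, T]
r3 m[X6→φ1] = [T, T, F, F]
r3 m[X6→φ7] = [T, T, T, T]
r3 m[X9→φ2] = [F, F, T, F]
r3 m[X9→φ4] = [F, F, T, F]
r3 m[X9→φ6] = [F, F, T, T]
r3 m[X0→φ0] = [T, F, T, T]
r3 m[X0→φ3] = [T, T, F, T]
r4 m[φ0→X7] = [T, T, T, T]
r4 m[φ0→X0] = [T, T, F, T]
r4 m[φ1→X7] = [T, T, T, T]
r4 m[φ1→X6] = [T, T, T, T]
r4 m[φ2→X7] = [T, T, F, T]
r4 m[φ2→X13] = [T, T, T, F]
r4 m[φ2→X9] = [T, T, T, T]
r4 m[φ3→X0] = [T, F, T, T]
r4 m[φ4→X9] = [F, F, T, T]
r4 m[φ5→X13] = [T, F, T, T]
r4 m[φ6→X9] = [F, F, T, F]
r4 m[φ7→X6] = [T, T, F, F]
r4 m[X7→φ0] = [T, T, F, T]
r4 m[X7→φ1] = [T, T, F, T]
r4 m[X7→φ2] = [T, T, T, T]
r4 m[X13→φ2] = [T, F, T, T]
r4 m[X13→φ5] = [T, T, T, F]
r4 m[X6→φ1] = [T, T, F, F]
r4 m[X6→φ7] = [T, T, T, T]
r4 m[X9→φ2] = [F, F, T, F]
r4 m[X9→φ4] = [F, F, T, F]
r4 m[X9→φ6] = [F, F, T, T]
r4 m[X0→φ0] = [T, F, T, T]
r4 m[X0→φ3] = [T, T, F, T]
r5 m[φ0→X7] = [T, T, T, T]
r5 m[φ0→X0] = [T, T, F, T]
r5 m[φ1→X7] = [T, T, T, T]
r5 m[φ1→X6] = [T, T, T, T]
r5 m[φ2→X7] = [T, T, F, T]
r5 m[φ2→X13] = [T, T, T, F]
r5 m[φ2→X9] = [T, T, T, T]
r5 m[φ3→X0] = [T, F, T, T]
r5 m[φ4→X9] = [F, F, T, T]
r5 m[φ5→X13] = [T, F, T, T]
r5 m[φ6→X9] = [F, F, T, F]
r5 m[φ7→X6] = [T, T, F, F]
r5 m[X7→φ0] = [T, T, F, T]
r5 m[X7→φ1] = [T, T, F, T]
r5 m[X7→φ2] = [T, T, T, T]
r5 m[X13→φ2] = [T, F, T, T]
r5 m[X13→φ5] = [T, T, T, F]
r5 m[X6→φ1] = [T, T, F, F]
r5 m[X6→φ7] = [T, T, T, T]
r5 m[X9→φ2] = [F, F, T, F]
r5 m[X9→φ4] = [F, F, T, F]
r5 m[X9→φ6] = [F, F, T, T]
r5 m[X0→φ0] = [T, F, T, T]
r5 m[X0→φ3] = [T, T, F, T]
fixed point reached at round 5
b[X9] = ⊗ incoming = [F, F, T, F]

b[X9] = [F, F, T, F]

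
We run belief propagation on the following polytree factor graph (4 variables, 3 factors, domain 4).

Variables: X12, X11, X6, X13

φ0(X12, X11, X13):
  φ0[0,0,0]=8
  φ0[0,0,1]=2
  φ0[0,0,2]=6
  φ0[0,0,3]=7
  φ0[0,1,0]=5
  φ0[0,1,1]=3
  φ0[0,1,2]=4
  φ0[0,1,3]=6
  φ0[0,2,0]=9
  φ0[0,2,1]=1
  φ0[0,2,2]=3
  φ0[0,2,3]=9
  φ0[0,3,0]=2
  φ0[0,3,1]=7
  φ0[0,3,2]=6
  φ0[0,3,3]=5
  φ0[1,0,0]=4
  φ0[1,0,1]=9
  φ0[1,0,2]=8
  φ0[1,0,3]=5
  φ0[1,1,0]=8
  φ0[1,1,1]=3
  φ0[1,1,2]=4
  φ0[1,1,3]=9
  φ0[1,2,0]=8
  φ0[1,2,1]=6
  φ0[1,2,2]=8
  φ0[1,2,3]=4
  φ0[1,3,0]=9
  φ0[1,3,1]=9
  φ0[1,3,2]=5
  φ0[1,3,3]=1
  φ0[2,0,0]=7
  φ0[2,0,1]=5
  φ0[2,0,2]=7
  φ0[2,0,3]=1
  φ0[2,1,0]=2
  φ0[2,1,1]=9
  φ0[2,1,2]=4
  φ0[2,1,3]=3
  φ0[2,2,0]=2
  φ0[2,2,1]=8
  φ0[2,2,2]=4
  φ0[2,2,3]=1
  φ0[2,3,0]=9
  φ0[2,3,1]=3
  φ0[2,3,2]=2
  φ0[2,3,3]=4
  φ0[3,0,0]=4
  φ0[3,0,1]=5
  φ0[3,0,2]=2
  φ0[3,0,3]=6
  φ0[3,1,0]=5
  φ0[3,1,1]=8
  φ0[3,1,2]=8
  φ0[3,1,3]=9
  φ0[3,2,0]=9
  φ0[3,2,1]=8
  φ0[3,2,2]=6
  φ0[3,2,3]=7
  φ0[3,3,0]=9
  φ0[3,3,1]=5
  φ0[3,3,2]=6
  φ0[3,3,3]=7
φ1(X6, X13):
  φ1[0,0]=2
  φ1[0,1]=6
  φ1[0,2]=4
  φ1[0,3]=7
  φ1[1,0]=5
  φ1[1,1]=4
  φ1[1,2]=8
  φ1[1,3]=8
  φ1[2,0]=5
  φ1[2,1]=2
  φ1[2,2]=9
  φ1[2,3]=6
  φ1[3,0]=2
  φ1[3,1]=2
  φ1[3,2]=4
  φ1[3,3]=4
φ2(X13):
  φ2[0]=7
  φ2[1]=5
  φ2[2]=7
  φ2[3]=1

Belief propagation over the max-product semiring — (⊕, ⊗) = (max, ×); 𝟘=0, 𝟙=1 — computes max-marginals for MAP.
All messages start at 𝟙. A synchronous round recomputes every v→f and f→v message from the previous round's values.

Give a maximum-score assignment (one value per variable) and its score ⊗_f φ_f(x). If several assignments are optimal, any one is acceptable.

assignment: (X12=1, X11=0, X6=2, X13=2); score = 504

init: all messages = 𝟙 over 4 values
r1 m[φ0→X12] = [9, 9, 9, 9]
r1 m[φ0→X11] = [9, 9, 9, 9]
r1 m[φ0→X13] = [9, 9, 8, 9]
r1 m[φ1→X6] = [7, 8, 9, 4]
r1 m[φ1→X13] = [5, 6, 9, 8]
r1 m[φ2→X13] = [7, 5, 7, 1]
r1 m[X12→φ0] = [1, 1, 1, 1]
r1 m[X11→φ0] = [1, 1, 1, 1]
r1 m[X6→φ1] = [1, 1, 1, 1]
r1 m[X13→φ0] = [1, 1, 1, 1]
r1 m[X13→φ1] = [1, 1, 1, 1]
r1 m[X13→φ2] = [1, 1, 1, 1]
r2 m[φ0→X12] = [9, 9, 9, 9]
r2 m[φ0→X11] = [9, 9, 9, 9]
r2 m[φ0→X13] = [9, 9, 8, 9]
r2 m[φ1→X6] = [7, 8, 9, 4]
r2 m[φ1→X13] = [5, 6, 9, 8]
r2 m[φ2→X13] = [7, 5, 7, 1]
r2 m[X12→φ0] = [1, 1, 1, 1]
r2 m[X11→φ0] = [1, 1, 1, 1]
r2 m[X6→φ1] = [1, 1, 1, 1]
r2 m[X13→φ0] = [35, 30, 63, 8]
r2 m[X13→φ1] = [63, 45, 56, 9]
r2 m[X13→φ2] = [45, 54, 72, 72]
r3 m[φ0→X12] = [378, 504, 441, 504]
r3 m[φ0→X11] = [504, 504, 504, 378]
r3 m[φ0→X13] = [9, 9, 8, 9]
r3 m[φ1→X6] = [270, 448, 504, 224]
r3 m[φ1→X13] = [5, 6, 9, 8]
r3 m[φ2→X13] = [7, 5, 7, 1]
r3 m[X12→φ0] = [1, 1, 1, 1]
r3 m[X11→φ0] = [1, 1, 1, 1]
r3 m[X6→φ1] = [1, 1, 1, 1]
r3 m[X13→φ0] = [35, 30, 63, 8]
r3 m[X13→φ1] = [63, 45, 56, 9]
r3 m[X13→φ2] = [45, 54, 72, 72]
r4 m[φ0→X12] = [378, 504, 441, 504]
r4 m[φ0→X11] = [504, 504, 504, 378]
r4 m[φ0→X13] = [9, 9, 8, 9]
r4 m[φ1→X6] = [270, 448, 504, 224]
r4 m[φ1→X13] = [5, 6, 9, 8]
r4 m[φ2→X13] = [7, 5, 7, 1]
r4 m[X12→φ0] = [1, 1, 1, 1]
r4 m[X11→φ0] = [1, 1, 1, 1]
r4 m[X6→φ1] = [1, 1, 1, 1]
r4 m[X13→φ0] = [35, 30, 63, 8]
r4 m[X13→φ1] = [63, 45, 56, 9]
r4 m[X13→φ2] = [45, 54, 72, 72]
fixed point reached at round 4
traceback from X12: (X12=1, X11=0, X6=2, X13=2), score=504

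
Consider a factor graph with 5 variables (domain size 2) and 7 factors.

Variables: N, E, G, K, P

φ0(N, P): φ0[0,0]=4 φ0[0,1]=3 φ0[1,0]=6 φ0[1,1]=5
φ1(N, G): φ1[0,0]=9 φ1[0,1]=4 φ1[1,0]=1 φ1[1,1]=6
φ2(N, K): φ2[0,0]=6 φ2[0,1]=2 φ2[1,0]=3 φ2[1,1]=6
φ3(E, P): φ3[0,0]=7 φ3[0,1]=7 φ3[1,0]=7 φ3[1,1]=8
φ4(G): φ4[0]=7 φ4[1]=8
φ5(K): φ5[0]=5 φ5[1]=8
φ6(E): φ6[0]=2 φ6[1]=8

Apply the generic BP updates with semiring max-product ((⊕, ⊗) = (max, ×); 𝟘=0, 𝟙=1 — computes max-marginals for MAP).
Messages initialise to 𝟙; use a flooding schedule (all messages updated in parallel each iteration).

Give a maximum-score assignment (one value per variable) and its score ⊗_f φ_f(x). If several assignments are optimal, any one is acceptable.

init: all messages = 𝟙 over 2 values
r1 m[φ0→N] = [4, 6]
r1 m[φ0→P] = [6, 5]
r1 m[φ1→N] = [9, 6]
r1 m[φ1→G] = [9, 6]
r1 m[φ2→N] = [6, 6]
r1 m[φ2→K] = [6, 6]
r1 m[φ3→E] = [7, 8]
r1 m[φ3→P] = [7, 8]
r1 m[φ4→G] = [7, 8]
r1 m[φ5→K] = [5, 8]
r1 m[φ6→E] = [2, 8]
r1 m[N→φ0] = [1, 1]
r1 m[N→φ1] = [1, 1]
r1 m[N→φ2] = [1, 1]
r1 m[E→φ3] = [1, 1]
r1 m[E→φ6] = [1, 1]
r1 m[G→φ1] = [1, 1]
r1 m[G→φ4] = [1, 1]
r1 m[K→φ2] = [1, 1]
r1 m[K→φ5] = [1, 1]
r1 m[P→φ0] = [1, 1]
r1 m[P→φ3] = [1, 1]
r2 m[φ0→N] = [4, 6]
r2 m[φ0→P] = [6, 5]
r2 m[φ1→N] = [9, 6]
r2 m[φ1→G] = [9, 6]
r2 m[φ2→N] = [6, 6]
r2 m[φ2→K] = [6, 6]
r2 m[φ3→E] = [7, 8]
r2 m[φ3→P] = [7, 8]
r2 m[φ4→G] = [7, 8]
r2 m[φ5→K] = [5, 8]
r2 m[φ6→E] = [2, 8]
r2 m[N→φ0] = [54, 36]
r2 m[N→φ1] = [24, 36]
r2 m[N→φ2] = [36, 36]
r2 m[E→φ3] = [2, 8]
r2 m[E→φ6] = [7, 8]
r2 m[G→φ1] = [7, 8]
r2 m[G→φ4] = [9, 6]
r2 m[K→φ2] = [5, 8]
r2 m[K→φ5] = [6, 6]
r2 m[P→φ0] = [7, 8]
r2 m[P→φ3] = [6, 5]
r3 m[φ0→N] = [28, 42]
r3 m[φ0→P] = [216, 180]
r3 m[φ1→N] = [63, 48]
r3 m[φ1→G] = [216, 216]
r3 m[φ2→N] = [30, 48]
r3 m[φ2→K] = [216, 216]
r3 m[φ3→E] = [42, 42]
r3 m[φ3→P] = [56, 64]
r3 m[φ4→G] = [7, 8]
r3 m[φ5→K] = [5, 8]
r3 m[φ6→E] = [2, 8]
r3 m[N→φ0] = [54, 36]
r3 m[N→φ1] = [24, 36]
r3 m[N→φ2] = [36, 36]
r3 m[E→φ3] = [2, 8]
r3 m[E→φ6] = [7, 8]
r3 m[G→φ1] = [7, 8]
r3 m[G→φ4] = [9, 6]
r3 m[K→φ2] = [5, 8]
r3 m[K→φ5] = [6, 6]
r3 m[P→φ0] = [7, 8]
r3 m[P→φ3] = [6, 5]
r4 m[φ0→N] = [28, 42]
r4 m[φ0→P] = [216, 180]
r4 m[φ1→N] = [63, 48]
r4 m[φ1→G] = [216, 216]
r4 m[φ2→N] = [30, 48]
r4 m[φ2→K] = [216, 216]
r4 m[φ3→E] = [42, 42]
r4 m[φ3→P] = [56, 64]
r4 m[φ4→G] = [7, 8]
r4 m[φ5→K] = [5, 8]
r4 m[φ6→E] = [2, 8]
r4 m[N→φ0] = [1890, 2304]
r4 m[N→φ1] = [840, 2016]
r4 m[N→φ2] = [1764, 2016]
r4 m[E→φ3] = [2, 8]
r4 m[E→φ6] = [42, 42]
r4 m[G→φ1] = [7, 8]
r4 m[G→φ4] = [216, 216]
r4 m[K→φ2] = [5, 8]
r4 m[K→φ5] = [216, 216]
r4 m[P→φ0] = [56, 64]
r4 m[P→φ3] = [216, 180]
r5 m[φ0→N] = [224, 336]
r5 m[φ0→P] = [13824, 11520]
r5 m[φ1→N] = [63, 48]
r5 m[φ1→G] = [7560, 12096]
r5 m[φ2→N] = [30, 48]
r5 m[φ2→K] = [10584, 12096]
r5 m[φ3→E] = [1512, 1512]
r5 m[φ3→P] = [56, 64]
r5 m[φ4→G] = [7, 8]
r5 m[φ5→K] = [5, 8]
r5 m[φ6→E] = [2, 8]
r5 m[N→φ0] = [1890, 2304]
r5 m[N→φ1] = [840, 2016]
r5 m[N→φ2] = [1764, 2016]
r5 m[E→φ3] = [2, 8]
r5 m[E→φ6] = [42, 42]
r5 m[G→φ1] = [7, 8]
r5 m[G→φ4] = [216, 216]
r5 m[K→φ2] = [5, 8]
r5 m[K→φ5] = [216, 216]
r5 m[P→φ0] = [56, 64]
r5 m[P→φ3] = [216, 180]
r6 m[φ0→N] = [224, 336]
r6 m[φ0→P] = [13824, 11520]
r6 m[φ1→N] = [63, 48]
r6 m[φ1→G] = [7560, 12096]
r6 m[φ2→N] = [30, 48]
r6 m[φ2→K] = [10584, 12096]
r6 m[φ3→E] = [1512, 1512]
r6 m[φ3→P] = [56, 64]
r6 m[φ4→G] = [7, 8]
r6 m[φ5→K] = [5, 8]
r6 m[φ6→E] = [2, 8]
r6 m[N→φ0] = [1890, 2304]
r6 m[N→φ1] = [6720, 16128]
r6 m[N→φ2] = [14112, 16128]
r6 m[E→φ3] = [2, 8]
r6 m[E→φ6] = [1512, 1512]
r6 m[G→φ1] = [7, 8]
r6 m[G→φ4] = [7560, 12096]
r6 m[K→φ2] = [5, 8]
r6 m[K→φ5] = [10584, 12096]
r6 m[P→φ0] = [56, 64]
r6 m[P→φ3] = [13824, 11520]
r7 m[φ0→N] = [224, 336]
r7 m[φ0→P] = [13824, 11520]
r7 m[φ1→N] = [63, 48]
r7 m[φ1→G] = [60480, 96768]
r7 m[φ2→N] = [30, 48]
r7 m[φ2→K] = [84672, 96768]
r7 m[φ3→E] = [96768, 96768]
r7 m[φ3→P] = [56, 64]
r7 m[φ4→G] = [7, 8]
r7 m[φ5→K] = [5, 8]
r7 m[φ6→E] = [2, 8]
r7 m[N→φ0] = [1890, 2304]
r7 m[N→φ1] = [6720, 16128]
r7 m[N→φ2] = [14112, 16128]
r7 m[E→φ3] = [2, 8]
r7 m[E→φ6] = [1512, 1512]
r7 m[G→φ1] = [7, 8]
r7 m[G→φ4] = [7560, 12096]
r7 m[K→φ2] = [5, 8]
r7 m[K→φ5] = [10584, 12096]
r7 m[P→φ0] = [56, 64]
r7 m[P→φ3] = [13824, 11520]
r8 m[φ0→N] = [224, 336]
r8 m[φ0→P] = [13824, 11520]
r8 m[φ1→N] = [63, 48]
r8 m[φ1→G] = [60480, 96768]
r8 m[φ2→N] = [30, 48]
r8 m[φ2→K] = [84672, 96768]
r8 m[φ3→E] = [96768, 96768]
r8 m[φ3→P] = [56, 64]
r8 m[φ4→G] = [7, 8]
r8 m[φ5→K] = [5, 8]
r8 m[φ6→E] = [2, 8]
r8 m[N→φ0] = [1890, 2304]
r8 m[N→φ1] = [6720, 16128]
r8 m[N→φ2] = [14112, 16128]
r8 m[E→φ3] = [2, 8]
r8 m[E→φ6] = [96768, 96768]
r8 m[G→φ1] = [7, 8]
r8 m[G→φ4] = [60480, 96768]
r8 m[K→φ2] = [5, 8]
r8 m[K→φ5] = [84672, 96768]
r8 m[P→φ0] = [56, 64]
r8 m[P→φ3] = [13824, 11520]
r9 m[φ0→N] = [224, 336]
r9 m[φ0→P] = [13824, 11520]
r9 m[φ1→N] = [63, 48]
r9 m[φ1→G] = [60480, 96768]
r9 m[φ2→N] = [30, 48]
r9 m[φ2→K] = [84672, 96768]
r9 m[φ3→E] = [96768, 96768]
r9 m[φ3→P] = [56, 64]
r9 m[φ4→G] = [7, 8]
r9 m[φ5→K] = [5, 8]
r9 m[φ6→E] = [2, 8]
r9 m[N→φ0] = [1890, 2304]
r9 m[N→φ1] = [6720, 16128]
r9 m[N→φ2] = [14112, 16128]
r9 m[E→φ3] = [2, 8]
r9 m[E→φ6] = [96768, 96768]
r9 m[G→φ1] = [7, 8]
r9 m[G→φ4] = [60480, 96768]
r9 m[K→φ2] = [5, 8]
r9 m[K→φ5] = [84672, 96768]
r9 m[P→φ0] = [56, 64]
r9 m[P→φ3] = [13824, 11520]
fixed point reached at round 9
traceback from N: (N=1, E=1, G=1, K=1, P=0), score=774144

assignment: (N=1, E=1, G=1, K=1, P=0); score = 774144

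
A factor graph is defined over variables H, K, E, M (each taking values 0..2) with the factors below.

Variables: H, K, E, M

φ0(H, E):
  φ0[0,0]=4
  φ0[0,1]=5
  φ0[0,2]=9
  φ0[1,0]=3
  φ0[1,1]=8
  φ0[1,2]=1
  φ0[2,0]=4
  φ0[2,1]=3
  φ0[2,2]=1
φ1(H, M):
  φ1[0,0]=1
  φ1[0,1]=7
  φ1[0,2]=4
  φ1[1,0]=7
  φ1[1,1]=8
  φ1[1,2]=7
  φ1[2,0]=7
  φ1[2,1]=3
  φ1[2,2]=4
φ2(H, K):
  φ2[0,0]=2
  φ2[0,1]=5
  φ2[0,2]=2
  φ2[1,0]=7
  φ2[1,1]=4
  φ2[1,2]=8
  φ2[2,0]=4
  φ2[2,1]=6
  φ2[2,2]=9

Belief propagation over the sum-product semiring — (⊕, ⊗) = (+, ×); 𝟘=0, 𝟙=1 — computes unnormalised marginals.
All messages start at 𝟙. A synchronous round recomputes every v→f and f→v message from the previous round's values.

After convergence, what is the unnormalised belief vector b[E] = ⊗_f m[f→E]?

b[E] = [2750, 4682, 1656]

init: all messages = 𝟙 over 3 values
r1 m[φ0→H] = [18, 12, 8]
r1 m[φ0→E] = [11, 16, 11]
r1 m[φ1→H] = [12, 22, 14]
r1 m[φ1→M] = [15, 18, 15]
r1 m[φ2→H] = [9, 19, 19]
r1 m[φ2→K] = [13, 15, 19]
r1 m[H→φ0] = [1, 1, 1]
r1 m[H→φ1] = [1, 1, 1]
r1 m[H→φ2] = [1, 1, 1]
r1 m[K→φ2] = [1, 1, 1]
r1 m[E→φ0] = [1, 1, 1]
r1 m[M→φ1] = [1, 1, 1]
r2 m[φ0→H] = [18, 12, 8]
r2 m[φ0→E] = [11, 16, 11]
r2 m[φ1→H] = [12, 22, 14]
r2 m[φ1→M] = [15, 18, 15]
r2 m[φ2→H] = [9, 19, 19]
r2 m[φ2→K] = [13, 15, 19]
r2 m[H→φ0] = [108, 418, 266]
r2 m[H→φ1] = [162, 228, 152]
r2 m[H→φ2] = [216, 264, 112]
r2 m[K→φ2] = [1, 1, 1]
r2 m[E→φ0] = [1, 1, 1]
r2 m[M→φ1] = [1, 1, 1]
r3 m[φ0→H] = [18, 12, 8]
r3 m[φ0→E] = [2750, 4682, 1656]
r3 m[φ1→H] = [12, 22, 14]
r3 m[φ1→M] = [2822, 3414, 2852]
r3 m[φ2→H] = [9, 19, 19]
r3 m[φ2→K] = [2728, 2808, 3552]
r3 m[H→φ0] = [108, 418, 266]
r3 m[H→φ1] = [162, 228, 152]
r3 m[H→φ2] = [216, 264, 112]
r3 m[K→φ2] = [1, 1, 1]
r3 m[E→φ0] = [1, 1, 1]
r3 m[M→φ1] = [1, 1, 1]
r4 m[φ0→H] = [18, 12, 8]
r4 m[φ0→E] = [2750, 4682, 1656]
r4 m[φ1→H] = [12, 22, 14]
r4 m[φ1→M] = [2822, 3414, 2852]
r4 m[φ2→H] = [9, 19, 19]
r4 m[φ2→K] = [2728, 2808, 3552]
r4 m[H→φ0] = [108, 418, 266]
r4 m[H→φ1] = [162, 228, 152]
r4 m[H→φ2] = [216, 264, 112]
r4 m[K→φ2] = [1, 1, 1]
r4 m[E→φ0] = [1, 1, 1]
r4 m[M→φ1] = [1, 1, 1]
fixed point reached at round 4
b[E] = ⊗ incoming = [2750, 4682, 1656]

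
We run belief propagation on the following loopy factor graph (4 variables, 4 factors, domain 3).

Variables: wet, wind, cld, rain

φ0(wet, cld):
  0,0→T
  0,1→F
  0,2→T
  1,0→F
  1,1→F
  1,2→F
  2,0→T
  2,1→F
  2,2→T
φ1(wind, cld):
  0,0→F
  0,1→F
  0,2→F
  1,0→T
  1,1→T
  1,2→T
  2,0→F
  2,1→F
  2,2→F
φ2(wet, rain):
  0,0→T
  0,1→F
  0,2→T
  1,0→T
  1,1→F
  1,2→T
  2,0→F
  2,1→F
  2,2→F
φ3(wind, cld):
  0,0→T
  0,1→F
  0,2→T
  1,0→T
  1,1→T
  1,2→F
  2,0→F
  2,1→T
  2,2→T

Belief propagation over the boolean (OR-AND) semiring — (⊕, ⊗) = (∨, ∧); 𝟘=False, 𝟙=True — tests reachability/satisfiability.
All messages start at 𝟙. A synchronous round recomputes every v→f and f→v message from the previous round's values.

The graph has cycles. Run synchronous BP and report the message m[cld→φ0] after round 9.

init: all messages = 𝟙 over 3 values
r1 m[φ0→wet] = [T, F, T]
r1 m[φ0→cld] = [T, F, T]
r1 m[φ1→wind] = [F, T, F]
r1 m[φ1→cld] = [T, T, T]
r1 m[φ2→wet] = [T, T, F]
r1 m[φ2→rain] = [T, F, T]
r1 m[φ3→wind] = [T, T, T]
r1 m[φ3→cld] = [T, T, T]
r1 m[wet→φ0] = [T, T, T]
r1 m[wet→φ2] = [T, T, T]
r1 m[wind→φ1] = [T, T, T]
r1 m[wind→φ3] = [T, T, T]
r1 m[cld→φ0] = [T, T, T]
r1 m[cld→φ1] = [T, T, T]
r1 m[cld→φ3] = [T, T, T]
r1 m[rain→φ2] = [T, T, T]
r2 m[φ0→wet] = [T, F, T]
r2 m[φ0→cld] = [T, F, T]
r2 m[φ1→wind] = [F, T, F]
r2 m[φ1→cld] = [T, T, T]
r2 m[φ2→wet] = [T, T, F]
r2 m[φ2→rain] = [T, F, T]
r2 m[φ3→wind] = [T, T, T]
r2 m[φ3→cld] = [T, T, T]
r2 m[wet→φ0] = [T, T, F]
r2 m[wet→φ2] = [T, F, T]
r2 m[wind→φ1] = [T, T, T]
r2 m[wind→φ3] = [F, T, F]
r2 m[cld→φ0] = [T, T, T]
r2 m[cld→φ1] = [T, F, T]
r2 m[cld→φ3] = [T, F, T]
r2 m[rain→φ2] = [T, T, T]
r3 m[φ0→wet] = [T, F, T]
r3 m[φ0→cld] = [T, F, T]
r3 m[φ1→wind] = [F, T, F]
r3 m[φ1→cld] = [T, T, T]
r3 m[φ2→wet] = [T, T, F]
r3 m[φ2→rain] = [T, F, T]
r3 m[φ3→wind] = [T, T, T]
r3 m[φ3→cld] = [T, T, F]
r3 m[wet→φ0] = [T, T, F]
r3 m[wet→φ2] = [T, F, T]
r3 m[wind→φ1] = [T, T, T]
r3 m[wind→φ3] = [F, T, F]
r3 m[cld→φ0] = [T, T, T]
r3 m[cld→φ1] = [T, F, T]
r3 m[cld→φ3] = [T, F, T]
r3 m[rain→φ2] = [T, T, T]
r4 m[φ0→wet] = [T, F, T]
r4 m[φ0→cld] = [T, F, T]
r4 m[φ1→wind] = [F, T, F]
r4 m[φ1→cld] = [T, T, T]
r4 m[φ2→wet] = [T, T, F]
r4 m[φ2→rain] = [T, F, T]
r4 m[φ3→wind] = [T, T, T]
r4 m[φ3→cld] = [T, T, F]
r4 m[wet→φ0] = [T, T, F]
r4 m[wet→φ2] = [T, F, T]
r4 m[wind→φ1] = [T, T, T]
r4 m[wind→φ3] = [F, T, F]
r4 m[cld→φ0] = [T, T, F]
r4 m[cld→φ1] = [T, F, F]
r4 m[cld→φ3] = [T, F, T]
r4 m[rain→φ2] = [T, T, T]
r5 m[φ0→wet] = [T, F, T]
r5 m[φ0→cld] = [T, F, T]
r5 m[φ1→wind] = [F, T, F]
r5 m[φ1→cld] = [T, T, T]
r5 m[φ2→wet] = [T, T, F]
r5 m[φ2→rain] = [T, F, T]
r5 m[φ3→wind] = [T, T, T]
r5 m[φ3→cld] = [T, T, F]
r5 m[wet→φ0] = [T, T, F]
r5 m[wet→φ2] = [T, F, T]
r5 m[wind→φ1] = [T, T, T]
r5 m[wind→φ3] = [F, T, F]
r5 m[cld→φ0] = [T, T, F]
r5 m[cld→φ1] = [T, F, F]
r5 m[cld→φ3] = [T, F, T]
r5 m[rain→φ2] = [T, T, T]
r6 m[φ0→wet] = [T, F, T]
r6 m[φ0→cld] = [T, F, T]
r6 m[φ1→wind] = [F, T, F]
r6 m[φ1→cld] = [T, T, T]
r6 m[φ2→wet] = [T, T, F]
r6 m[φ2→rain] = [T, F, T]
r6 m[φ3→wind] = [T, T, T]
r6 m[φ3→cld] = [T, T, F]
r6 m[wet→φ0] = [T, T, F]
r6 m[wet→φ2] = [T, F, T]
r6 m[wind→φ1] = [T, T, T]
r6 m[wind→φ3] = [F, T, F]
r6 m[cld→φ0] = [T, T, F]
r6 m[cld→φ1] = [T, F, F]
r6 m[cld→φ3] = [T, F, T]
r6 m[rain→φ2] = [T, T, T]
r7 m[φ0→wet] = [T, F, T]
r7 m[φ0→cld] = [T, F, T]
r7 m[φ1→wind] = [F, T, F]
r7 m[φ1→cld] = [T, T, T]
r7 m[φ2→wet] = [T, T, F]
r7 m[φ2→rain] = [T, F, T]
r7 m[φ3→wind] = [T, T, T]
r7 m[φ3→cld] = [T, T, F]
r7 m[wet→φ0] = [T, T, F]
r7 m[wet→φ2] = [T, F, T]
r7 m[wind→φ1] = [T, T, T]
r7 m[wind→φ3] = [F, T, F]
r7 m[cld→φ0] = [T, T, F]
r7 m[cld→φ1] = [T, F, F]
r7 m[cld→φ3] = [T, F, T]
r7 m[rain→φ2] = [T, T, T]
r8 m[φ0→wet] = [T, F, T]
r8 m[φ0→cld] = [T, F, T]
r8 m[φ1→wind] = [F, T, F]
r8 m[φ1→cld] = [T, T, T]
r8 m[φ2→wet] = [T, T, F]
r8 m[φ2→rain] = [T, F, T]
r8 m[φ3→wind] = [T, T, T]
r8 m[φ3→cld] = [T, T, F]
r8 m[wet→φ0] = [T, T, F]
r8 m[wet→φ2] = [T, F, T]
r8 m[wind→φ1] = [T, T, T]
r8 m[wind→φ3] = [F, T, F]
r8 m[cld→φ0] = [T, T, F]
r8 m[cld→φ1] = [T, F, F]
r8 m[cld→φ3] = [T, F, T]
r8 m[rain→φ2] = [T, T, T]
r9 m[φ0→wet] = [T, F, T]
r9 m[φ0→cld] = [T, F, T]
r9 m[φ1→wind] = [F, T, F]
r9 m[φ1→cld] = [T, T, T]
r9 m[φ2→wet] = [T, T, F]
r9 m[φ2→rain] = [T, F, T]
r9 m[φ3→wind] = [T, T, T]
r9 m[φ3→cld] = [T, T, F]
r9 m[wet→φ0] = [T, T, F]
r9 m[wet→φ2] = [T, F, T]
r9 m[wind→φ1] = [T, T, T]
r9 m[wind→φ3] = [F, T, F]
r9 m[cld→φ0] = [T, T, F]
r9 m[cld→φ1] = [T, F, F]
r9 m[cld→φ3] = [T, F, T]
r9 m[rain→φ2] = [T, T, T]
fixed point reached at round 5

message @ round 9 = [T, T, F]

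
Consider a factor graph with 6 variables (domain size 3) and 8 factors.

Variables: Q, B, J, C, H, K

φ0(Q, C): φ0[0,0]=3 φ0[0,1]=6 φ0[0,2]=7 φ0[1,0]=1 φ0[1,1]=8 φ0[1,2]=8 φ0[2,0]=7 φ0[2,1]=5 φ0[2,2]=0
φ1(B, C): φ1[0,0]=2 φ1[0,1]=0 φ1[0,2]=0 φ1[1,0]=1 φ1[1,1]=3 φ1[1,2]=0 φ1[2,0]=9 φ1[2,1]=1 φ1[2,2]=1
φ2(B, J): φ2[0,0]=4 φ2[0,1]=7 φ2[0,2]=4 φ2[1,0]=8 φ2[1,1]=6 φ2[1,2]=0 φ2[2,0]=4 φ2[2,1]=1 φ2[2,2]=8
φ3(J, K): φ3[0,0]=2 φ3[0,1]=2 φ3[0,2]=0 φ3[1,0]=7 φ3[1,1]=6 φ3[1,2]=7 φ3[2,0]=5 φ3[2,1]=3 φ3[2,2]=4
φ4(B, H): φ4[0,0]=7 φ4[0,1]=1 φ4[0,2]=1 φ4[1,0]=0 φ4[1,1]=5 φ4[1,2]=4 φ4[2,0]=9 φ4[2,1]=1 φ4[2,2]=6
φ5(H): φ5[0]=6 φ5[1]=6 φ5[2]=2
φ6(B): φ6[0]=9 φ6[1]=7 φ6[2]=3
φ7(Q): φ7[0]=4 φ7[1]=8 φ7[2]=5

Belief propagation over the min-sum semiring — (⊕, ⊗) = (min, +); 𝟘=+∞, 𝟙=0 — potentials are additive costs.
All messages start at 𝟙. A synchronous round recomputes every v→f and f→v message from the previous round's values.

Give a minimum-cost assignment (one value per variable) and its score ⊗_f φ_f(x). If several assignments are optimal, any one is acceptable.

init: all messages = 𝟙 over 3 values
r1 m[φ0→Q] = [3, 1, 0]
r1 m[φ0→C] = [1, 5, 0]
r1 m[φ1→B] = [0, 0, 1]
r1 m[φ1→C] = [1, 0, 0]
r1 m[φ2→B] = [4, 0, 1]
r1 m[φ2→J] = [4, 1, 0]
r1 m[φ3→J] = [0, 6, 3]
r1 m[φ3→K] = [2, 2, 0]
r1 m[φ4→B] = [1, 0, 1]
r1 m[φ4→H] = [0, 1, 1]
r1 m[φ5→H] = [6, 6, 2]
r1 m[φ6→B] = [9, 7, 3]
r1 m[φ7→Q] = [4, 8, 5]
r1 m[Q→φ0] = [0, 0, 0]
r1 m[Q→φ7] = [0, 0, 0]
r1 m[B→φ1] = [0, 0, 0]
r1 m[B→φ2] = [0, 0, 0]
r1 m[B→φ4] = [0, 0, 0]
r1 m[B→φ6] = [0, 0, 0]
r1 m[J→φ2] = [0, 0, 0]
r1 m[J→φ3] = [0, 0, 0]
r1 m[C→φ0] = [0, 0, 0]
r1 m[C→φ1] = [0, 0, 0]
r1 m[H→φ4] = [0, 0, 0]
r1 m[H→φ5] = [0, 0, 0]
r1 m[K→φ3] = [0, 0, 0]
r2 m[φ0→Q] = [3, 1, 0]
r2 m[φ0→C] = [1, 5, 0]
r2 m[φ1→B] = [0, 0, 1]
r2 m[φ1→C] = [1, 0, 0]
r2 m[φ2→B] = [4, 0, 1]
r2 m[φ2→J] = [4, 1, 0]
r2 m[φ3→J] = [0, 6, 3]
r2 m[φ3→K] = [2, 2, 0]
r2 m[φ4→B] = [1, 0, 1]
r2 m[φ4→H] = [0, 1, 1]
r2 m[φ5→H] = [6, 6, 2]
r2 m[φ6→B] = [9, 7, 3]
r2 m[φ7→Q] = [4, 8, 5]
r2 m[Q→φ0] = [4, 8, 5]
r2 m[Q→φ7] = [3, 1, 0]
r2 m[B→φ1] = [14, 7, 5]
r2 m[B→φ2] = [10, 7, 5]
r2 m[B→φ4] = [13, 7, 5]
r2 m[B→φ6] = [5, 0, 3]
r2 m[J→φ2] = [0, 6, 3]
r2 m[J→φ3] = [4, 1, 0]
r2 m[C→φ0] = [1, 0, 0]
r2 m[C→φ1] = [1, 5, 0]
r2 m[H→φ4] = [6, 6, 2]
r2 m[H→φ5] = [0, 1, 1]
r2 m[K→φ3] = [0, 0, 0]
r3 m[φ0→Q] = [4, 2, 0]
r3 m[φ0→C] = [7, 10, 5]
r3 m[φ1→B] = [0, 0, 1]
r3 m[φ1→C] = [8, 6, 6]
r3 m[φ2→B] = [4, 3, 4]
r3 m[φ2→J] = [9, 6, 7]
r3 m[φ3→J] = [0, 6, 3]
r3 m[φ3→K] = [5, 3, 4]
r3 m[φ4→B] = [3, 6, 7]
r3 m[φ4→H] = [7, 6, 11]
r3 m[φ5→H] = [6, 6, 2]
r3 m[φ6→B] = [9, 7, 3]
r3 m[φ7→Q] = [4, 8, 5]
r3 m[Q→φ0] = [4, 8, 5]
r3 m[Q→φ7] = [3, 1, 0]
r3 m[B→φ1] = [14, 7, 5]
r3 m[B→φ2] = [10, 7, 5]
r3 m[B→φ4] = [13, 7, 5]
r3 m[B→φ6] = [5, 0, 3]
r3 m[J→φ2] = [0, 6, 3]
r3 m[J→φ3] = [4, 1, 0]
r3 m[C→φ0] = [1, 0, 0]
r3 m[C→φ1] = [1, 5, 0]
r3 m[H→φ4] = [6, 6, 2]
r3 m[H→φ5] = [0, 1, 1]
r3 m[K→φ3] = [0, 0, 0]
r4 m[φ0→Q] = [4, 2, 0]
r4 m[φ0→C] = [7, 10, 5]
r4 m[φ1→B] = [0, 0, 1]
r4 m[φ1→C] = [8, 6, 6]
r4 m[φ2→B] = [4, 3, 4]
r4 m[φ2→J] = [9, 6, 7]
r4 m[φ3→J] = [0, 6, 3]
r4 m[φ3→K] = [5, 3, 4]
r4 m[φ4→B] = [3, 6, 7]
r4 m[φ4→H] = [7, 6, 11]
r4 m[φ5→H] = [6, 6, 2]
r4 m[φ6→B] = [9, 7, 3]
r4 m[φ7→Q] = [4, 8, 5]
r4 m[Q→φ0] = [4, 8, 5]
r4 m[Q→φ7] = [4, 2, 0]
r4 m[B→φ1] = [16, 16, 14]
r4 m[B→φ2] = [12, 13, 11]
r4 m[B→φ4] = [13, 10, 8]
r4 m[B→φ6] = [7, 9, 12]
r4 m[J→φ2] = [0, 6, 3]
r4 m[J→φ3] = [9, 6, 7]
r4 m[C→φ0] = [8, 6, 6]
r4 m[C→φ1] = [7, 10, 5]
r4 m[H→φ4] = [6, 6, 2]
r4 m[H→φ5] = [7, 6, 11]
r4 m[K→φ3] = [0, 0, 0]
r5 m[φ0→Q] = [11, 9, 6]
r5 m[φ0→C] = [7, 10, 5]
r5 m[φ1→B] = [5, 5, 6]
r5 m[φ1→C] = [17, 15, 15]
r5 m[φ2→B] = [4, 3, 4]
r5 m[φ2→J] = [15, 12, 13]
r5 m[φ3→J] = [0, 6, 3]
r5 m[φ3→K] = [11, 10, 9]
r5 m[φ4→B] = [3, 6, 7]
r5 m[φ4→H] = [10, 9, 14]
r5 m[φ5→H] = [6, 6, 2]
r5 m[φ6→B] = [9, 7, 3]
r5 m[φ7→Q] = [4, 8, 5]
r5 m[Q→φ0] = [4, 8, 5]
r5 m[Q→φ7] = [4, 2, 0]
r5 m[B→φ1] = [16, 16, 14]
r5 m[B→φ2] = [12, 13, 11]
r5 m[B→φ4] = [13, 10, 8]
r5 m[B→φ6] = [7, 9, 12]
r5 m[J→φ2] = [0, 6, 3]
r5 m[J→φ3] = [9, 6, 7]
r5 m[C→φ0] = [8, 6, 6]
r5 m[C→φ1] = [7, 10, 5]
r5 m[H→φ4] = [6, 6, 2]
r5 m[H→φ5] = [7, 6, 11]
r5 m[K→φ3] = [0, 0, 0]
r6 m[φ0→Q] = [11, 9, 6]
r6 m[φ0→C] = [7, 10, 5]
r6 m[φ1→B] = [5, 5, 6]
r6 m[φ1→C] = [17, 15, 15]
r6 m[φ2→B] = [4, 3, 4]
r6 m[φ2→J] = [15, 12, 13]
r6 m[φ3→J] = [0, 6, 3]
r6 m[φ3→K] = [11, 10, 9]
r6 m[φ4→B] = [3, 6, 7]
r6 m[φ4→H] = [10, 9, 14]
r6 m[φ5→H] = [6, 6, 2]
r6 m[φ6→B] = [9, 7, 3]
r6 m[φ7→Q] = [4, 8, 5]
r6 m[Q→φ0] = [4, 8, 5]
r6 m[Q→φ7] = [11, 9, 6]
r6 m[B→φ1] = [16, 16, 14]
r6 m[B→φ2] = [17, 18, 16]
r6 m[B→φ4] = [18, 15, 13]
r6 m[B→φ6] = [12, 14, 17]
r6 m[J→φ2] = [0, 6, 3]
r6 m[J→φ3] = [15, 12, 13]
r6 m[C→φ0] = [17, 15, 15]
r6 m[C→φ1] = [7, 10, 5]
r6 m[H→φ4] = [6, 6, 2]
r6 m[H→φ5] = [10, 9, 14]
r6 m[K→φ3] = [0, 0, 0]
r7 m[φ0→Q] = [20, 18, 15]
r7 m[φ0→C] = [7, 10, 5]
r7 m[φ1→B] = [5, 5, 6]
r7 m[φ1→C] = [17, 15, 15]
r7 m[φ2→B] = [4, 3, 4]
r7 m[φ2→J] = [20, 17, 18]
r7 m[φ3→J] = [0, 6, 3]
r7 m[φ3→K] = [17, 16, 15]
r7 m[φ4→B] = [3, 6, 7]
r7 m[φ4→H] = [15, 14, 19]
r7 m[φ5→H] = [6, 6, 2]
r7 m[φ6→B] = [9, 7, 3]
r7 m[φ7→Q] = [4, 8, 5]
r7 m[Q→φ0] = [4, 8, 5]
r7 m[Q→φ7] = [11, 9, 6]
r7 m[B→φ1] = [16, 16, 14]
r7 m[B→φ2] = [17, 18, 16]
r7 m[B→φ4] = [18, 15, 13]
r7 m[B→φ6] = [12, 14, 17]
r7 m[J→φ2] = [0, 6, 3]
r7 m[J→φ3] = [15, 12, 13]
r7 m[C→φ0] = [17, 15, 15]
r7 m[C→φ1] = [7, 10, 5]
r7 m[H→φ4] = [6, 6, 2]
r7 m[H→φ5] = [10, 9, 14]
r7 m[K→φ3] = [0, 0, 0]
r8 m[φ0→Q] = [20, 18, 15]
r8 m[φ0→C] = [7, 10, 5]
r8 m[φ1→B] = [5, 5, 6]
r8 m[φ1→C] = [17, 15, 15]
r8 m[φ2→B] = [4, 3, 4]
r8 m[φ2→J] = [20, 17, 18]
r8 m[φ3→J] = [0, 6, 3]
r8 m[φ3→K] = [17, 16, 15]
r8 m[φ4→B] = [3, 6, 7]
r8 m[φ4→H] = [15, 14, 19]
r8 m[φ5→H] = [6, 6, 2]
r8 m[φ6→B] = [9, 7, 3]
r8 m[φ7→Q] = [4, 8, 5]
r8 m[Q→φ0] = [4, 8, 5]
r8 m[Q→φ7] = [20, 18, 15]
r8 m[B→φ1] = [16, 16, 14]
r8 m[B→φ2] = [17, 18, 16]
r8 m[B→φ4] = [18, 15, 13]
r8 m[B→φ6] = [12, 14, 17]
r8 m[J→φ2] = [0, 6, 3]
r8 m[J→φ3] = [20, 17, 18]
r8 m[C→φ0] = [17, 15, 15]
r8 m[C→φ1] = [7, 10, 5]
r8 m[H→φ4] = [6, 6, 2]
r8 m[H→φ5] = [15, 14, 19]
r8 m[K→φ3] = [0, 0, 0]
r9 m[φ0→Q] = [20, 18, 15]
r9 m[φ0→C] = [7, 10, 5]
r9 m[φ1→B] = [5, 5, 6]
r9 m[φ1→C] = [17, 15, 15]
r9 m[φ2→B] = [4, 3, 4]
r9 m[φ2→J] = [20, 17, 18]
r9 m[φ3→J] = [0, 6, 3]
r9 m[φ3→K] = [22, 21, 20]
r9 m[φ4→B] = [3, 6, 7]
r9 m[φ4→H] = [15, 14, 19]
r9 m[φ5→H] = [6, 6, 2]
r9 m[φ6→B] = [9, 7, 3]
r9 m[φ7→Q] = [4, 8, 5]
r9 m[Q→φ0] = [4, 8, 5]
r9 m[Q→φ7] = [20, 18, 15]
r9 m[B→φ1] = [16, 16, 14]
r9 m[B→φ2] = [17, 18, 16]
r9 m[B→φ4] = [18, 15, 13]
r9 m[B→φ6] = [12, 14, 17]
r9 m[J→φ2] = [0, 6, 3]
r9 m[J→φ3] = [20, 17, 18]
r9 m[C→φ0] = [17, 15, 15]
r9 m[C→φ1] = [7, 10, 5]
r9 m[H→φ4] = [6, 6, 2]
r9 m[H→φ5] = [15, 14, 19]
r9 m[K→φ3] = [0, 0, 0]
r10 m[φ0→Q] = [20, 18, 15]
r10 m[φ0→C] = [7, 10, 5]
r10 m[φ1→B] = [5, 5, 6]
r10 m[φ1→C] = [17, 15, 15]
r10 m[φ2→B] = [4, 3, 4]
r10 m[φ2→J] = [20, 17, 18]
r10 m[φ3→J] = [0, 6, 3]
r10 m[φ3→K] = [22, 21, 20]
r10 m[φ4→B] = [3, 6, 7]
r10 m[φ4→H] = [15, 14, 19]
r10 m[φ5→H] = [6, 6, 2]
r10 m[φ6→B] = [9, 7, 3]
r10 m[φ7→Q] = [4, 8, 5]
r10 m[Q→φ0] = [4, 8, 5]
r10 m[Q→φ7] = [20, 18, 15]
r10 m[B→φ1] = [16, 16, 14]
r10 m[B→φ2] = [17, 18, 16]
r10 m[B→φ4] = [18, 15, 13]
r10 m[B→φ6] = [12, 14, 17]
r10 m[J→φ2] = [0, 6, 3]
r10 m[J→φ3] = [20, 17, 18]
r10 m[C→φ0] = [17, 15, 15]
r10 m[C→φ1] = [7, 10, 5]
r10 m[H→φ4] = [6, 6, 2]
r10 m[H→φ5] = [15, 14, 19]
r10 m[K→φ3] = [0, 0, 0]
fixed point reached at round 10
traceback from Q: (Q=2, B=2, J=0, C=2, H=1, K=2), score=20

assignment: (Q=2, B=2, J=0, C=2, H=1, K=2); score = 20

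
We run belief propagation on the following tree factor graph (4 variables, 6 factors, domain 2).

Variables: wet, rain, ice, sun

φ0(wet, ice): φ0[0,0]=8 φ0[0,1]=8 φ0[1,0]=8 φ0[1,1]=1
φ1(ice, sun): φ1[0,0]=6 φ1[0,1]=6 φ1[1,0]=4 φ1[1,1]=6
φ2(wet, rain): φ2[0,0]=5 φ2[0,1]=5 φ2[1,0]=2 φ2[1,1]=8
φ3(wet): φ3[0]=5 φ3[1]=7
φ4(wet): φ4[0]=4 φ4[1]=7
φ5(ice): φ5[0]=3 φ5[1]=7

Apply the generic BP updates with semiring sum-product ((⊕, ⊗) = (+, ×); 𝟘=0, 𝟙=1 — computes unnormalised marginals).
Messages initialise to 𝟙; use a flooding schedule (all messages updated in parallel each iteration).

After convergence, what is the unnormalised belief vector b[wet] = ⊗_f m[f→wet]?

init: all messages = 𝟙 over 2 values
r1 m[φ0→wet] = [16, 9]
r1 m[φ0→ice] = [16, 9]
r1 m[φ1→ice] = [12, 10]
r1 m[φ1→sun] = [10, 12]
r1 m[φ2→wet] = [10, 10]
r1 m[φ2→rain] = [7, 13]
r1 m[φ3→wet] = [5, 7]
r1 m[φ4→wet] = [4, 7]
r1 m[φ5→ice] = [3, 7]
r1 m[wet→φ0] = [1, 1]
r1 m[wet→φ2] = [1, 1]
r1 m[wet→φ3] = [1, 1]
r1 m[wet→φ4] = [1, 1]
r1 m[rain→φ2] = [1, 1]
r1 m[ice→φ0] = [1, 1]
r1 m[ice→φ1] = [1, 1]
r1 m[ice→φ5] = [1, 1]
r1 m[sun→φ1] = [1, 1]
r2 m[φ0→wet] = [16, 9]
r2 m[φ0→ice] = [16, 9]
r2 m[φ1→ice] = [12, 10]
r2 m[φ1→sun] = [10, 12]
r2 m[φ2→wet] = [10, 10]
r2 m[φ2→rain] = [7, 13]
r2 m[φ3→wet] = [5, 7]
r2 m[φ4→wet] = [4, 7]
r2 m[φ5→ice] = [3, 7]
r2 m[wet→φ0] = [200, 490]
r2 m[wet→φ2] = [320, 441]
r2 m[wet→φ3] = [640, 630]
r2 m[wet→φ4] = [800, 630]
r2 m[rain→φ2] = [1, 1]
r2 m[ice→φ0] = [36, 70]
r2 m[ice→φ1] = [48, 63]
r2 m[ice→φ5] = [192, 90]
r2 m[sun→φ1] = [1, 1]
r3 m[φ0→wet] = [848, 358]
r3 m[φ0→ice] = [5520, 2090]
r3 m[φ1→ice] = [12, 10]
r3 m[φ1→sun] = [540, 666]
r3 m[φ2→wet] = [10, 10]
r3 m[φ2→rain] = [2482, 5128]
r3 m[φ3→wet] = [5, 7]
r3 m[φ4→wet] = [4, 7]
r3 m[φ5→ice] = [3, 7]
r3 m[wet→φ0] = [200, 490]
r3 m[wet→φ2] = [320, 441]
r3 m[wet→φ3] = [640, 630]
r3 m[wet→φ4] = [800, 630]
r3 m[rain→φ2] = [1, 1]
r3 m[ice→φ0] = [36, 70]
r3 m[ice→φ1] = [48, 63]
r3 m[ice→φ5] = [192, 90]
r3 m[sun→φ1] = [1, 1]
r4 m[φ0→wet] = [848, 358]
r4 m[φ0→ice] = [5520, 2090]
r4 m[φ1→ice] = [12, 10]
r4 m[φ1→sun] = [540, 666]
r4 m[φ2→wet] = [10, 10]
r4 m[φ2→rain] = [2482, 5128]
r4 m[φ3→wet] = [5, 7]
r4 m[φ4→wet] = [4, 7]
r4 m[φ5→ice] = [3, 7]
r4 m[wet→φ0] = [200, 490]
r4 m[wet→φ2] = [16960, 17542]
r4 m[wet→φ3] = [33920, 25060]
r4 m[wet→φ4] = [42400, 25060]
r4 m[rain→φ2] = [1, 1]
r4 m[ice→φ0] = [36, 70]
r4 m[ice→φ1] = [16560, 14630]
r4 m[ice→φ5] = [66240, 20900]
r4 m[sun→φ1] = [1, 1]
r5 m[φ0→wet] = [848, 358]
r5 m[φ0→ice] = [5520, 2090]
r5 m[φ1→ice] = [12, 10]
r5 m[φ1→sun] = [157880, 187140]
r5 m[φ2→wet] = [10, 10]
r5 m[φ2→rain] = [119884, 225136]
r5 m[φ3→wet] = [5, 7]
r5 m[φ4→wet] = [4, 7]
r5 m[φ5→ice] = [3, 7]
r5 m[wet→φ0] = [200, 490]
r5 m[wet→φ2] = [16960, 17542]
r5 m[wet→φ3] = [33920, 25060]
r5 m[wet→φ4] = [42400, 25060]
r5 m[rain→φ2] = [1, 1]
r5 m[ice→φ0] = [36, 70]
r5 m[ice→φ1] = [16560, 14630]
r5 m[ice→φ5] = [66240, 20900]
r5 m[sun→φ1] = [1, 1]
r6 m[φ0→wet] = [848, 358]
r6 m[φ0→ice] = [5520, 2090]
r6 m[φ1→ice] = [12, 10]
r6 m[φ1→sun] = [157880, 187140]
r6 m[φ2→wet] = [10, 10]
r6 m[φ2→rain] = [119884, 225136]
r6 m[φ3→wet] = [5, 7]
r6 m[φ4→wet] = [4, 7]
r6 m[φ5→ice] = [3, 7]
r6 m[wet→φ0] = [200, 490]
r6 m[wet→φ2] = [16960, 17542]
r6 m[wet→φ3] = [33920, 25060]
r6 m[wet→φ4] = [42400, 25060]
r6 m[rain→φ2] = [1, 1]
r6 m[ice→φ0] = [36, 70]
r6 m[ice→φ1] = [16560, 14630]
r6 m[ice→φ5] = [66240, 20900]
r6 m[sun→φ1] = [1, 1]
fixed point reached at round 6
b[wet] = ⊗ incoming = [169600, 175420]

b[wet] = [169600, 175420]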